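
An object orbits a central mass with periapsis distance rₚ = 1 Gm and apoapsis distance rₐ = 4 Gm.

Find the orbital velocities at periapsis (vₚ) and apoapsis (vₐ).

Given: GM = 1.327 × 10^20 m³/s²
rₚ = 1 Gm = 1 × 10^9 m
rₐ = 4 Gm = 4 × 10^9 m
GM = 1.327 × 10^20 m³/s²
a = (rₚ + rₐ)/2 = 2.5 × 10^9 m
Vis-viva: v² = GM (2/r − 1/a)
vₚ² = 1.327 × 10^20 × (2 × 10^-9 − 4 × 10^-10) = 2.1232 × 10^11 m²/s²
vₚ = 460782 m/s ≈ 460.8 km/s
vₐ² = 1.327 × 10^20 × (5 × 10^-10 − 4 × 10^-10) = 1.327 × 10^10 m²/s²
vₐ = 115195 m/s ≈ 115.2 km/s

Final answer: vₚ = 460.8 km/s, vₐ = 115.2 km/s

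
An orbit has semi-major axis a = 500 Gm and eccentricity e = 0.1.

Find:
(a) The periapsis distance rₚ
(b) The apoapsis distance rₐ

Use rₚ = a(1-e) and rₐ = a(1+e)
a = 500 Gm = 5 × 10^11 m
e = 0.1:  1 − e = 0.9,  1 + e = 1.1
(a) rₚ = a(1 − e) = 5 × 10^11 m × 0.9 = 4.5 × 10^11 m ≈ 450 Gm
(b) rₐ = a(1 + e) = 5 × 10^11 m × 1.1 = 5.5 × 10^11 m ≈ 550 Gm

Final answer:
(a) rₚ = 450 Gm
(b) rₐ = 550 Gm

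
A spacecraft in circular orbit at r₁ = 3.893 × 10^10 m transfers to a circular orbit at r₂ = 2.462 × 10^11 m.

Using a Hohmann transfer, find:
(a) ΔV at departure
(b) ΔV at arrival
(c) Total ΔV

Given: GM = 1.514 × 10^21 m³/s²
r₁ = 3.893 × 10^10 m
r₂ = 2.462 × 10^11 m
GM = 1.514 × 10^21 m³/s²
Transfer ellipse: a_t = (r₁ + r₂)/2 = 1.42565 × 10^11 m
Circular speed at r₁: v₁ = √(GM/r₁) = 197206 m/s
Transfer speed at r₁ (periapsis): v₁ₜ = √(GM(2/r₁ − 1/a_t)) = 259154 m/s
(a) ΔV₁ = v₁ₜ − v₁ = 61948 m/s ≈ 61.95 km/s
Circular speed at r₂: v₂ = √(GM/r₂) = 78418.6 m/s
Transfer speed at r₂ (apoapsis): v₂ₜ = √(GM(2/r₂ − 1/a_t)) = 40978.4 m/s
(b) ΔV₂ = v₂ − v₂ₜ = 37440.2 m/s ≈ 37.44 km/s
(c) ΔV_total = ΔV₁ + ΔV₂ = 99388.2 m/s ≈ 99.39 km/s

Final answer:
(a) ΔV₁ = 61.95 km/s
(b) ΔV₂ = 37.44 km/s
(c) ΔV_total = 99.39 km/s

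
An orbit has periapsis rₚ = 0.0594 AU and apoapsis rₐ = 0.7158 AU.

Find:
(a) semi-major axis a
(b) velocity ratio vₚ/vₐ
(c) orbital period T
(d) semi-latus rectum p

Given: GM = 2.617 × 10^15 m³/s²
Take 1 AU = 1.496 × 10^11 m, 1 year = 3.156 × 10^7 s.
rₚ = 0.0594 AU = 8.88624 × 10^9 m
rₐ = 0.7158 AU = 1.07084 × 10^11 m
GM = 2.617 × 10^15 m³/s²
a = (rₚ + rₐ)/2 = 5.7985 × 10^10 m
e = (rₐ − rₚ)/(rₐ + rₚ) = (9.81974 × 10^10) / (1.1597 × 10^11) = 0.846749
(a) a = 5.7985 × 10^10 m ≈ 0.3876 AU
(b) vₚ/vₐ = rₐ/rₚ (angular momentum) = (1.07084 × 10^11) / (8.88624 × 10^9) = 12.0505 ≈ 12.05
(c) a³ = 1.9496 × 10^32 m³;  T = 2π √(a³/GM) = 2π × 2.72943 × 10^8 s = 1.71495 × 10^9 s ≈ 54.34 years
(d) 1 − e² = 0.283016;  p = a(1 − e²) = 5.7985 × 10^10 × 0.283016 = 1.64107 × 10^10 m ≈ 0.1097 AU

Final answer:
(a) semi-major axis a = 0.3876 AU
(b) velocity ratio vₚ/vₐ = 12.05
(c) orbital period T = 54.34 years
(d) semi-latus rectum p = 0.1097 AU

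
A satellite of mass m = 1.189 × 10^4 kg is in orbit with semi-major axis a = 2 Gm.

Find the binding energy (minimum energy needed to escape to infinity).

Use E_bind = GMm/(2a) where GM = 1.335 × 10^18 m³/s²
a = 2 Gm = 2 × 10^9 m
GM = 1.335 × 10^18 m³/s²
m = 1.189 × 10^4 kg
GMm = 1.335 × 10^18 × 11890 = 1.58732 × 10^22 m³·kg/s²
2a = 4 × 10^9 m
E_bind = GMm/(2a) = 3.96829 × 10^12 J ≈ 3.968 TJ

Final answer: 3.968 TJ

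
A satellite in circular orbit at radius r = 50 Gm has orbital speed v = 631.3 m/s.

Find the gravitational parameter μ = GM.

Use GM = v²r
r = 50 Gm = 5 × 10^10 m
v = 631.3 m/s
v² = 398540 m²/s²
GM = v²r = 398540 × 5 × 10^10 = 1.9927 × 10^16 m³/s²
GM ≈ 1.993 × 10^16 m³/s²

Final answer: GM = 1.993 × 10^16 m³/s²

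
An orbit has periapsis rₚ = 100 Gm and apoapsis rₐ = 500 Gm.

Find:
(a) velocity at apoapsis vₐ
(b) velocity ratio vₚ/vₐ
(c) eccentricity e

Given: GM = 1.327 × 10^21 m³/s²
rₚ = 100 Gm = 1 × 10^11 m
rₐ = 500 Gm = 5 × 10^11 m
GM = 1.327 × 10^21 m³/s²
a = (rₚ + rₐ)/2 = 3 × 10^11 m
e = (rₐ − rₚ)/(rₐ + rₚ) = (4 × 10^11) / (6 × 10^11) = 0.666667
(a) vₐ² = GM (2/rₐ − 1/a) = 1.327 × 10^21 × (4 × 10^-12 − 3.33333 × 10^-12) = 8.84667 × 10^8 m²/s²;  vₐ = 29743.3 m/s ≈ 29.74 km/s
(b) vₚ/vₐ = rₐ/rₚ (angular momentum) = (5 × 10^11) / (1 × 10^11) = 5 ≈ 5
(c) e = 0.666667 ≈ 0.6667

Final answer:
(a) velocity at apoapsis vₐ = 29.74 km/s
(b) velocity ratio vₚ/vₐ = 5
(c) eccentricity e = 0.6667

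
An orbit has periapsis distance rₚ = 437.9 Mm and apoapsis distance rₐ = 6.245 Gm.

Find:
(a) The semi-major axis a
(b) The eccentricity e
rₚ = 437.9 Mm = 4.379 × 10^8 m
rₐ = 6.245 Gm = 6.245 × 10^9 m
(a) a = (rₚ + rₐ)/2 = 3.34145 × 10^9 m ≈ 3.341 Gm
(b) e = (rₐ − rₚ)/(rₐ + rₚ) = (5.8071 × 10^9) / (6.6829 × 10^9) = 0.868949

Final answer:
(a) a = 3.341 Gm
(b) e = 0.8689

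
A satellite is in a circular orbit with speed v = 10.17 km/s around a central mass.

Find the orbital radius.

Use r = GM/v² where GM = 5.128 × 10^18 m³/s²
v = 10.17 km/s = 10170 m/s
GM = 5.128 × 10^18 m³/s²
v² = 1.03429 × 10^8 m²/s²
r = GM/v² = (5.128 × 10^18) / (1.03429 × 10^8) = 4.958 × 10^10 m ≈ 49.58 Gm

Final answer: 49.58 Gm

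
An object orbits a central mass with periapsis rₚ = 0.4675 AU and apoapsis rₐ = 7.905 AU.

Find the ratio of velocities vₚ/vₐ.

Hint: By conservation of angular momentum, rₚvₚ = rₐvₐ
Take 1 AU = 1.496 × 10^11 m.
rₚ = 0.4675 AU = 6.9938 × 10^10 m
rₐ = 7.905 AU = 1.18259 × 10^12 m
rₚvₚ = rₐvₐ  ⇒  vₚ/vₐ = rₐ/rₚ
vₚ/vₐ = (1.18259 × 10^12) / (6.9938 × 10^10) = 16.9091

Final answer: vₚ/vₐ = 16.91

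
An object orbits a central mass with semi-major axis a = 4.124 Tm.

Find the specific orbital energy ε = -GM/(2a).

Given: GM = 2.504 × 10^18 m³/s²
a = 4.124 Tm = 4.124 × 10^12 m
GM = 2.504 × 10^18 m³/s²
2a = 8.248 × 10^12 m
ε = −GM/(2a) = -303589 J/kg ≈ -303.6 kJ/kg

Final answer: -303.6 kJ/kg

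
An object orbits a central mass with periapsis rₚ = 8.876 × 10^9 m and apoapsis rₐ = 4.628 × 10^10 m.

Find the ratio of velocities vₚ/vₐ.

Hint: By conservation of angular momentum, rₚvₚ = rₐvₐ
rₚ = 8.876 × 10^9 m
rₐ = 4.628 × 10^10 m
rₚvₚ = rₐvₐ  ⇒  vₚ/vₐ = rₐ/rₚ
vₚ/vₐ = (4.628 × 10^10) / (8.876 × 10^9) = 5.21406

Final answer: vₚ/vₐ = 5.214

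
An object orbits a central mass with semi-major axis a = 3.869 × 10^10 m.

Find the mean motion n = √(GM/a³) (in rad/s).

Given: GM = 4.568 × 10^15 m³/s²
a = 3.869 × 10^10 m
GM = 4.568 × 10^15 m³/s²
a³ = 5.79157 × 10^31 m³
GM/a³ = (4.568 × 10^15) / (5.79157 × 10^31) = 7.88733 × 10^-17 s⁻²
n = √(GM/a³) = 8.88106 × 10^-9 rad/s ≈ 8.881 × 10^-9 rad/s

Final answer: n = 8.881 × 10^-9 rad/s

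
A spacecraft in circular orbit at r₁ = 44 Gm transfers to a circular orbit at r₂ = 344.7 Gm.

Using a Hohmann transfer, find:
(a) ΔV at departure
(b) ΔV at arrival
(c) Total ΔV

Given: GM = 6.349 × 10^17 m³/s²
r₁ = 44 Gm = 4.4 × 10^10 m
r₂ = 344.7 Gm = 3.447 × 10^11 m
GM = 6.349 × 10^17 m³/s²
Transfer ellipse: a_t = (r₁ + r₂)/2 = 1.9435 × 10^11 m
Circular speed at r₁: v₁ = √(GM/r₁) = 3798.62 m/s
Transfer speed at r₁ (periapsis): v₁ₜ = √(GM(2/r₁ − 1/a_t)) = 5058.88 m/s
(a) ΔV₁ = v₁ₜ − v₁ = 1260.26 m/s ≈ 1.26 km/s
Circular speed at r₂: v₂ = √(GM/r₂) = 1357.16 m/s
Transfer speed at r₂ (apoapsis): v₂ₜ = √(GM(2/r₂ − 1/a_t)) = 645.752 m/s
(b) ΔV₂ = v₂ − v₂ₜ = 711.411 m/s ≈ 711.4 m/s
(c) ΔV_total = ΔV₁ + ΔV₂ = 1971.67 m/s ≈ 1.972 km/s

Final answer:
(a) ΔV₁ = 1.26 km/s
(b) ΔV₂ = 711.4 m/s
(c) ΔV_total = 1.972 km/s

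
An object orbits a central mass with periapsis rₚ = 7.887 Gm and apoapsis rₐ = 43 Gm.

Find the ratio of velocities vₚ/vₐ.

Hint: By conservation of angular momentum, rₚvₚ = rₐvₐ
rₚ = 7.887 Gm = 7.887 × 10^9 m
rₐ = 43 Gm = 4.3 × 10^10 m
rₚvₚ = rₐvₐ  ⇒  vₚ/vₐ = rₐ/rₚ
vₚ/vₐ = (4.3 × 10^10) / (7.887 × 10^9) = 5.45201

Final answer: vₚ/vₐ = 5.452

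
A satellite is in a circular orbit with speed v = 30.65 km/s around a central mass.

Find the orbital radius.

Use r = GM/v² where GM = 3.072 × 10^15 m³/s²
v = 30.65 km/s = 30650 m/s
GM = 3.072 × 10^15 m³/s²
v² = 9.39422 × 10^8 m²/s²
r = GM/v² = (3.072 × 10^15) / (9.39422 × 10^8) = 3.27009 × 10^6 m ≈ 3.27 Mm

Final answer: 3.27 Mm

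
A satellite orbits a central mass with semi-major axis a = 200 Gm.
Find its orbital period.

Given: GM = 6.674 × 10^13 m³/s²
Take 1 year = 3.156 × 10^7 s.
a = 200 Gm = 2 × 10^11 m
GM = 6.674 × 10^13 m³/s²
a³ = 8 × 10^33 m³
T = 2π √(a³/GM) = 2π √((8 × 10^33) / (6.674 × 10^13)) = 2π × 1.09484 × 10^10 s
T = 6.8791 × 10^10 s ≈ 2180 years

Final answer: 2180 years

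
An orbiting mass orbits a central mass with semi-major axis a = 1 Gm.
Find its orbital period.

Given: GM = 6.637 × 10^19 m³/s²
a = 1 Gm = 1 × 10^9 m
GM = 6.637 × 10^19 m³/s²
a³ = 1 × 10^27 m³
T = 2π √(a³/GM) = 2π √((1 × 10^27) / (6.637 × 10^19)) = 2π × 3881.63 s
T = 24389 s ≈ 6.775 hours

Final answer: 6.775 hours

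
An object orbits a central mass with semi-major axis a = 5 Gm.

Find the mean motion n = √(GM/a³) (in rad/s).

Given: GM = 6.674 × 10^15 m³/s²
a = 5 Gm = 5 × 10^9 m
GM = 6.674 × 10^15 m³/s²
a³ = 1.25 × 10^29 m³
GM/a³ = (6.674 × 10^15) / (1.25 × 10^29) = 5.3392 × 10^-14 s⁻²
n = √(GM/a³) = 2.31067 × 10^-7 rad/s ≈ 2.311 × 10^-7 rad/s

Final answer: n = 2.311 × 10^-7 rad/s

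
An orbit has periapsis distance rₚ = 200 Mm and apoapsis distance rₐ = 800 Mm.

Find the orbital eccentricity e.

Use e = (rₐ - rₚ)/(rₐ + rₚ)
rₚ = 200 Mm = 2 × 10^8 m
rₐ = 800 Mm = 8 × 10^8 m
rₐ − rₚ = 6 × 10^8 m
rₐ + rₚ = 1 × 10^9 m
e = (rₐ − rₚ)/(rₐ + rₚ) = 0.6

Final answer: e = 0.6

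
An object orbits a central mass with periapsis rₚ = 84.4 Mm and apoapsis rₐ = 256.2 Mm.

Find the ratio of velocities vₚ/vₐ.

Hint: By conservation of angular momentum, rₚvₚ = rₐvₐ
rₚ = 84.4 Mm = 8.44 × 10^7 m
rₐ = 256.2 Mm = 2.562 × 10^8 m
rₚvₚ = rₐvₐ  ⇒  vₚ/vₐ = rₐ/rₚ
vₚ/vₐ = (2.562 × 10^8) / (8.44 × 10^7) = 3.03555

Final answer: vₚ/vₐ = 3.036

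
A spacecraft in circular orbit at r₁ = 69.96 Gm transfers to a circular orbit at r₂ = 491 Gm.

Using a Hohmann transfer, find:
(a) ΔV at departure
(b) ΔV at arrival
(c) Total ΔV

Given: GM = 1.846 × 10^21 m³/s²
r₁ = 69.96 Gm = 6.996 × 10^10 m
r₂ = 491 Gm = 4.91 × 10^11 m
GM = 1.846 × 10^21 m³/s²
Transfer ellipse: a_t = (r₁ + r₂)/2 = 2.8048 × 10^11 m
Circular speed at r₁: v₁ = √(GM/r₁) = 162439 m/s
Transfer speed at r₁ (periapsis): v₁ₜ = √(GM(2/r₁ − 1/a_t)) = 214922 m/s
(a) ΔV₁ = v₁ₜ − v₁ = 52482.7 m/s ≈ 52.48 km/s
Circular speed at r₂: v₂ = √(GM/r₂) = 61316.2 m/s
Transfer speed at r₂ (apoapsis): v₂ₜ = √(GM(2/r₂ − 1/a_t)) = 30623.1 m/s
(b) ΔV₂ = v₂ − v₂ₜ = 30693.1 m/s ≈ 30.69 km/s
(c) ΔV_total = ΔV₁ + ΔV₂ = 83175.8 m/s ≈ 83.18 km/s

Final answer:
(a) ΔV₁ = 52.48 km/s
(b) ΔV₂ = 30.69 km/s
(c) ΔV_total = 83.18 km/s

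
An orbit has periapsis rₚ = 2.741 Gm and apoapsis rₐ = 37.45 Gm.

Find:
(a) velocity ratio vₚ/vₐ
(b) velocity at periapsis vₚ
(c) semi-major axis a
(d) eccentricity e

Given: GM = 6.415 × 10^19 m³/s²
rₚ = 2.741 Gm = 2.741 × 10^9 m
rₐ = 37.45 Gm = 3.745 × 10^10 m
GM = 6.415 × 10^19 m³/s²
a = (rₚ + rₐ)/2 = 2.00955 × 10^10 m
e = (rₐ − rₚ)/(rₐ + rₚ) = (3.4709 × 10^10) / (4.0191 × 10^10) = 0.863601
(a) vₚ/vₐ = rₐ/rₚ (angular momentum) = (3.745 × 10^10) / (2.741 × 10^9) = 13.6629 ≈ 13.66
(b) vₚ² = GM (2/rₚ − 1/a) = 6.415 × 10^19 × (7.29661 × 10^-10 − 4.97624 × 10^-11) = 4.36155 × 10^10 m²/s²;  vₚ = 208843 m/s ≈ 208.8 km/s
(c) a = 2.00955 × 10^10 m ≈ 20.1 Gm
(d) e = 0.863601 ≈ 0.8636

Final answer:
(a) velocity ratio vₚ/vₐ = 13.66
(b) velocity at periapsis vₚ = 208.8 km/s
(c) semi-major axis a = 20.1 Gm
(d) eccentricity e = 0.8636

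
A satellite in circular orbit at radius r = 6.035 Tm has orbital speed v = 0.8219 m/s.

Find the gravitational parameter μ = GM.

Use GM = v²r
r = 6.035 Tm = 6.035 × 10^12 m
v = 0.8219 m/s
v² = 0.67552 m²/s²
GM = v²r = 0.67552 × 6.035 × 10^12 = 4.07676 × 10^12 m³/s²
GM ≈ 4.077 × 10^12 m³/s²

Final answer: GM = 4.077 × 10^12 m³/s²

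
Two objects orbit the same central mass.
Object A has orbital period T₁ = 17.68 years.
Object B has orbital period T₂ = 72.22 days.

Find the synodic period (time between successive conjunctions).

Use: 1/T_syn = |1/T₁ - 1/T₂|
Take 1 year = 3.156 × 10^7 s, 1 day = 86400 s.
T₁ = 17.68 years = 5.57981 × 10^8 s
T₂ = 72.22 days = 6.23981 × 10^6 s
1/T₁ = 1.79218 × 10^-9 s⁻¹
1/T₂ = 1.60261 × 10^-7 s⁻¹
|1/T₁ − 1/T₂| = 1.58469 × 10^-7 s⁻¹
T_syn = 1 / |1/T₁ − 1/T₂| = 6.31038 × 10^6 s ≈ 73.04 days

Final answer: T_syn = 73.04 days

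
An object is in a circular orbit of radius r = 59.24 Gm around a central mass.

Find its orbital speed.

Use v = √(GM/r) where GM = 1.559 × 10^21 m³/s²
r = 59.24 Gm = 5.924 × 10^10 m
GM = 1.559 × 10^21 m³/s²
GM/r = (1.559 × 10^21) / (5.924 × 10^10) = 2.63167 × 10^10 m²/s²
v = √(GM/r) = 162224 m/s ≈ 162.2 km/s

Final answer: 162.2 km/s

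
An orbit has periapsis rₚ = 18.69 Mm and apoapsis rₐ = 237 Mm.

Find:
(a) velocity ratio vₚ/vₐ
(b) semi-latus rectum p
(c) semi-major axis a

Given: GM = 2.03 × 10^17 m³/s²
rₚ = 18.69 Mm = 1.869 × 10^7 m
rₐ = 237 Mm = 2.37 × 10^8 m
GM = 2.03 × 10^17 m³/s²
a = (rₚ + rₐ)/2 = 1.27845 × 10^8 m
e = (rₐ − rₚ)/(rₐ + rₚ) = (2.1831 × 10^8) / (2.5569 × 10^8) = 0.853807
(a) vₚ/vₐ = rₐ/rₚ (angular momentum) = (2.37 × 10^8) / (1.869 × 10^7) = 12.6806 ≈ 12.68
(b) 1 − e² = 0.271013;  p = a(1 − e²) = 1.27845 × 10^8 × 0.271013 = 3.46477 × 10^7 m ≈ 34.65 Mm
(c) a = 1.27845 × 10^8 m ≈ 127.8 Mm

Final answer:
(a) velocity ratio vₚ/vₐ = 12.68
(b) semi-latus rectum p = 34.65 Mm
(c) semi-major axis a = 127.8 Mm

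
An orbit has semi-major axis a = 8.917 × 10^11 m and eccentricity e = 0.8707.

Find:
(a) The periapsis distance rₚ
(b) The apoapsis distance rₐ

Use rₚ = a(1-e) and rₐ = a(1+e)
a = 8.917 × 10^11 m
e = 0.8707:  1 − e = 0.1293,  1 + e = 1.8707
(a) rₚ = a(1 − e) = 8.917 × 10^11 m × 0.1293 = 1.15297 × 10^11 m ≈ 1.153 × 10^11 m
(b) rₐ = a(1 + e) = 8.917 × 10^11 m × 1.8707 = 1.6681 × 10^12 m ≈ 1.668 × 10^12 m

Final answer:
(a) rₚ = 1.153 × 10^11 m
(b) rₐ = 1.668 × 10^12 m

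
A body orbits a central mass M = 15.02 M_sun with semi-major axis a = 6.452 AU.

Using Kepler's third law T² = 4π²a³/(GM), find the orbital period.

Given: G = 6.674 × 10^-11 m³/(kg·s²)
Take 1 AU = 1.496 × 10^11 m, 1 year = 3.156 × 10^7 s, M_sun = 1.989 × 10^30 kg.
M = 15.02 M_sun = 2.98748 × 10^31 kg
GM = G × M = 6.674 × 10^-11 × 2.98748 × 10^31 = 1.99384 × 10^21 m³/s²
a = 6.452 AU = 9.65219 × 10^11 m
a³ = 8.99245 × 10^35 m³
T = 2π √(a³/GM) = 2π √((8.99245 × 10^35) / (1.99384 × 10^21)) = 2π × 2.1237 × 10^7 s
T = 1.33436 × 10^8 s ≈ 4.228 years

Final answer: 4.228 years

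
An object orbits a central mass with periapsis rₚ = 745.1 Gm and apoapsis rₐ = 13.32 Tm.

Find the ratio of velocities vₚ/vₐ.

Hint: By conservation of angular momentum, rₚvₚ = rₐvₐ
rₚ = 745.1 Gm = 7.451 × 10^11 m
rₐ = 13.32 Tm = 1.332 × 10^13 m
rₚvₚ = rₐvₐ  ⇒  vₚ/vₐ = rₐ/rₚ
vₚ/vₐ = (1.332 × 10^13) / (7.451 × 10^11) = 17.8768

Final answer: vₚ/vₐ = 17.88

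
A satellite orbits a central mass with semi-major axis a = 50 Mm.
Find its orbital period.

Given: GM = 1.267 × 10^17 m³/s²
a = 50 Mm = 5 × 10^7 m
GM = 1.267 × 10^17 m³/s²
a³ = 1.25 × 10^23 m³
T = 2π √(a³/GM) = 2π √((1.25 × 10^23) / (1.267 × 10^17)) = 2π × 993.269 s
T = 6240.89 s ≈ 1.734 hours

Final answer: 1.734 hours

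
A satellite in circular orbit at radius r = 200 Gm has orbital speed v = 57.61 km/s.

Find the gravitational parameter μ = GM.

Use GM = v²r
r = 200 Gm = 2 × 10^11 m
v = 57.61 km/s = 57610 m/s
v² = 3.31891 × 10^9 m²/s²
GM = v²r = 3.31891 × 10^9 × 2 × 10^11 = 6.63782 × 10^20 m³/s²
GM ≈ 6.638 × 10^20 m³/s²

Final answer: GM = 6.638 × 10^20 m³/s²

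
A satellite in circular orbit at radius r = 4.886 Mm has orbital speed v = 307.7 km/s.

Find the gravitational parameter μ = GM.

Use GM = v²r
r = 4.886 Mm = 4.886 × 10^6 m
v = 307.7 km/s = 307700 m/s
v² = 9.46793 × 10^10 m²/s²
GM = v²r = 9.46793 × 10^10 × 4.886 × 10^6 = 4.62603 × 10^17 m³/s²
GM ≈ 4.626 × 10^17 m³/s²

Final answer: GM = 4.626 × 10^17 m³/s²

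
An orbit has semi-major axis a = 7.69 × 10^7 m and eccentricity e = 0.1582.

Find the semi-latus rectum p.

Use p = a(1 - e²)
a = 7.69 × 10^7 m
e = 0.1582,  e² = 0.0250272,  1 − e² = 0.974973
p = a(1 − e²) = 7.69 × 10^7 m × 0.974973 = 7.49754 × 10^7 m ≈ 7.498 × 10^7 m

Final answer: p = 7.498 × 10^7 m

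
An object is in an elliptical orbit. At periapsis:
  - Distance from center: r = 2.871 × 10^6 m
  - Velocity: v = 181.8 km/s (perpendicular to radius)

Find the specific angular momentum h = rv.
r = 2.871 × 10^6 m
v = 181.8 km/s = 181800 m/s
h = rv = 2.871 × 10^6 × 181800 = 5.21948 × 10^11 m²/s ≈ 5.219 × 10^11 m²/s

Final answer: h = 5.219 × 10^11 m²/s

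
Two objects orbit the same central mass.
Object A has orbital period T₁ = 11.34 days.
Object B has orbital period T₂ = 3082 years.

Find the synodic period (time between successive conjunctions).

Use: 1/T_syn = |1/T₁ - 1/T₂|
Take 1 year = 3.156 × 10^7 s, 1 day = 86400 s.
T₁ = 11.34 days = 979776 s
T₂ = 3082 years = 9.72679 × 10^10 s
1/T₁ = 1.02064 × 10^-6 s⁻¹
1/T₂ = 1.02809 × 10^-11 s⁻¹
|1/T₁ − 1/T₂| = 1.02063 × 10^-6 s⁻¹
T_syn = 1 / |1/T₁ − 1/T₂| = 979786 s ≈ 11.34 days

Final answer: T_syn = 11.34 days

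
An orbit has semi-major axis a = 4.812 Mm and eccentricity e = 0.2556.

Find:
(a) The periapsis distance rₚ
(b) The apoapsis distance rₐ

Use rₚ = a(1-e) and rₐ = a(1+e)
a = 4.812 Mm = 4.812 × 10^6 m
e = 0.2556:  1 − e = 0.7444,  1 + e = 1.2556
(a) rₚ = a(1 − e) = 4.812 × 10^6 m × 0.7444 = 3.58205 × 10^6 m ≈ 3.582 Mm
(b) rₐ = a(1 + e) = 4.812 × 10^6 m × 1.2556 = 6.04195 × 10^6 m ≈ 6.042 Mm

Final answer:
(a) rₚ = 3.582 Mm
(b) rₐ = 6.042 Mm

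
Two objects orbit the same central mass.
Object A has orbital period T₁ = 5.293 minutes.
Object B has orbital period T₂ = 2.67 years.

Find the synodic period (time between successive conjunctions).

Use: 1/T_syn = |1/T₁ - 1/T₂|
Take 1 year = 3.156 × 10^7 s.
T₁ = 5.293 minutes = 317.58 s
T₂ = 2.67 years = 8.42652 × 10^7 s
1/T₁ = 0.00314881 s⁻¹
1/T₂ = 1.18673 × 10^-8 s⁻¹
|1/T₁ − 1/T₂| = 0.0031488 s⁻¹
T_syn = 1 / |1/T₁ − 1/T₂| = 317.581 s ≈ 5.293 minutes

Final answer: T_syn = 5.293 minutes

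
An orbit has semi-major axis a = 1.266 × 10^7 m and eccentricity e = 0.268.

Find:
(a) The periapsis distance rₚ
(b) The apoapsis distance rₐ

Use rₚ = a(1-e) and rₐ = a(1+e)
a = 1.266 × 10^7 m
e = 0.268:  1 − e = 0.732,  1 + e = 1.268
(a) rₚ = a(1 − e) = 1.266 × 10^7 m × 0.732 = 9.26712 × 10^6 m ≈ 9.267 × 10^6 m
(b) rₐ = a(1 + e) = 1.266 × 10^7 m × 1.268 = 1.60529 × 10^7 m ≈ 1.605 × 10^7 m

Final answer:
(a) rₚ = 9.267 × 10^6 m
(b) rₐ = 1.605 × 10^7 m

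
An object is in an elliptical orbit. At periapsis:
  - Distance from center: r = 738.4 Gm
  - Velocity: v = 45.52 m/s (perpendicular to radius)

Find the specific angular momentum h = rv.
r = 738.4 Gm = 7.384 × 10^11 m
v = 45.52 m/s
h = rv = 7.384 × 10^11 × 45.52 = 3.3612 × 10^13 m²/s ≈ 3.361 × 10^13 m²/s

Final answer: h = 3.361 × 10^13 m²/s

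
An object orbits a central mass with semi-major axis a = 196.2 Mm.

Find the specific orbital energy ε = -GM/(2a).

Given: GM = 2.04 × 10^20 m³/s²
a = 196.2 Mm = 1.962 × 10^8 m
GM = 2.04 × 10^20 m³/s²
2a = 3.924 × 10^8 m
ε = −GM/(2a) = -5.19878 × 10^11 J/kg ≈ -519.9 GJ/kg

Final answer: -519.9 GJ/kg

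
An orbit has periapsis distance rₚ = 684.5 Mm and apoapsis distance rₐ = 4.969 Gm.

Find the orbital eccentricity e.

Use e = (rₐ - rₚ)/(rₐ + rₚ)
rₚ = 684.5 Mm = 6.845 × 10^8 m
rₐ = 4.969 Gm = 4.969 × 10^9 m
rₐ − rₚ = 4.2845 × 10^9 m
rₐ + rₚ = 5.6535 × 10^9 m
e = (rₐ − rₚ)/(rₐ + rₚ) = 0.757849

Final answer: e = 0.7578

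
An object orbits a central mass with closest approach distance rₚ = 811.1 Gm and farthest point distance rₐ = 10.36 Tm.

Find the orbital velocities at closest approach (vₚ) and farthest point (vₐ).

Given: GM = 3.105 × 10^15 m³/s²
rₚ = 811.1 Gm = 8.111 × 10^11 m
rₐ = 10.36 Tm = 1.036 × 10^13 m
GM = 3.105 × 10^15 m³/s²
a = (rₚ + rₐ)/2 = 5.58555 × 10^12 m
Vis-viva: v² = GM (2/r − 1/a)
vₚ² = 3.105 × 10^15 × (2.46579 × 10^-12 − 1.79033 × 10^-13) = 7100.37 m²/s²
vₚ = 84.2637 m/s ≈ 84.26 m/s
vₐ² = 3.105 × 10^15 × (1.9305 × 10^-13 − 1.79033 × 10^-13) = 43.5221 m²/s²
vₐ = 6.59713 m/s ≈ 6.597 m/s

Final answer: vₚ = 84.26 m/s, vₐ = 6.597 m/s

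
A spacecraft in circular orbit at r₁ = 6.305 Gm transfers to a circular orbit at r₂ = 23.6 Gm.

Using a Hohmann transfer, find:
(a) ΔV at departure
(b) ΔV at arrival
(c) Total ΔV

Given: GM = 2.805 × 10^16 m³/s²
r₁ = 6.305 Gm = 6.305 × 10^9 m
r₂ = 23.6 Gm = 2.36 × 10^10 m
GM = 2.805 × 10^16 m³/s²
Transfer ellipse: a_t = (r₁ + r₂)/2 = 1.49525 × 10^10 m
Circular speed at r₁: v₁ = √(GM/r₁) = 2109.23 m/s
Transfer speed at r₁ (periapsis): v₁ₜ = √(GM(2/r₁ − 1/a_t)) = 2649.86 m/s
(a) ΔV₁ = v₁ₜ − v₁ = 540.631 m/s ≈ 540.6 m/s
Circular speed at r₂: v₂ = √(GM/r₂) = 1090.21 m/s
Transfer speed at r₂ (apoapsis): v₂ₜ = √(GM(2/r₂ − 1/a_t)) = 707.939 m/s
(b) ΔV₂ = v₂ − v₂ₜ = 382.271 m/s ≈ 382.3 m/s
(c) ΔV_total = ΔV₁ + ΔV₂ = 922.902 m/s ≈ 922.9 m/s

Final answer:
(a) ΔV₁ = 540.6 m/s
(b) ΔV₂ = 382.3 m/s
(c) ΔV_total = 922.9 m/s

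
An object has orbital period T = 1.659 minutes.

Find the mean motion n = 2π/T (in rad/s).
T = 1.659 minutes = 99.54 s
n = 2π / 99.54 s = 0.0631222 rad/s ≈ 0.06312 rad/s

Final answer: n = 0.06312 rad/s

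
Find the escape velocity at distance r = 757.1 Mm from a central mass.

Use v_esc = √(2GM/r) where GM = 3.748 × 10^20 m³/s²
r = 757.1 Mm = 7.571 × 10^8 m
GM = 3.748 × 10^20 m³/s²
2GM/r = 2 × (3.748 × 10^20) / (7.571 × 10^8) = 9.90094 × 10^11 m²/s²
v_esc = √(2GM/r) = 995035 m/s ≈ 995 km/s

Final answer: 995 km/s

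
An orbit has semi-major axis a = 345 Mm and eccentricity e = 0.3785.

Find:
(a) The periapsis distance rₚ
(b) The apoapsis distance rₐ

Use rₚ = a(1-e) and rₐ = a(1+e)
a = 345 Mm = 3.45 × 10^8 m
e = 0.3785:  1 − e = 0.6215,  1 + e = 1.3785
(a) rₚ = a(1 − e) = 3.45 × 10^8 m × 0.6215 = 2.14417 × 10^8 m ≈ 214.4 Mm
(b) rₐ = a(1 + e) = 3.45 × 10^8 m × 1.3785 = 4.75582 × 10^8 m ≈ 475.6 Mm

Final answer:
(a) rₚ = 214.4 Mm
(b) rₐ = 475.6 Mm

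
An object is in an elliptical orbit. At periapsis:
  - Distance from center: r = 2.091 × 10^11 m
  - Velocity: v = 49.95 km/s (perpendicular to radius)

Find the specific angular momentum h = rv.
r = 2.091 × 10^11 m
v = 49.95 km/s = 49950 m/s
h = rv = 2.091 × 10^11 × 49950 = 1.04445 × 10^16 m²/s ≈ 1.044 × 10^16 m²/s

Final answer: h = 1.044 × 10^16 m²/s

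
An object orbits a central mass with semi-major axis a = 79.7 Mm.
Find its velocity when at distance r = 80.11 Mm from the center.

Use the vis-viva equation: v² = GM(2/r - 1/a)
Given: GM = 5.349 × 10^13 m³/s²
a = 79.7 Mm = 7.97 × 10^7 m
r = 80.11 Mm = 8.011 × 10^7 m
GM = 5.349 × 10^13 m³/s²
2/r − 1/a = 2.49657 × 10^-8 − 1.25471 × 10^-8 = 1.24186 × 10^-8 m⁻¹
v² = GM (2/r − 1/a) = 664272 m²/s²
v = 815.029 m/s ≈ 815 m/s

Final answer: 815 m/s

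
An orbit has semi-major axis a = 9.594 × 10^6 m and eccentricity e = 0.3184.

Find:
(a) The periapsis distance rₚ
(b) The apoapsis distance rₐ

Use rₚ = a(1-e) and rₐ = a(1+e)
a = 9.594 × 10^6 m
e = 0.3184:  1 − e = 0.6816,  1 + e = 1.3184
(a) rₚ = a(1 − e) = 9.594 × 10^6 m × 0.6816 = 6.53927 × 10^6 m ≈ 6.539 × 10^6 m
(b) rₐ = a(1 + e) = 9.594 × 10^6 m × 1.3184 = 1.26487 × 10^7 m ≈ 1.265 × 10^7 m

Final answer:
(a) rₚ = 6.539 × 10^6 m
(b) rₐ = 1.265 × 10^7 m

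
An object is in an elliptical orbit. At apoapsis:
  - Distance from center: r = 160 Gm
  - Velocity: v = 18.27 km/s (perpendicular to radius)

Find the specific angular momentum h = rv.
r = 160 Gm = 1.6 × 10^11 m
v = 18.27 km/s = 18270 m/s
h = rv = 1.6 × 10^11 × 18270 = 2.9232 × 10^15 m²/s ≈ 2.923 × 10^15 m²/s

Final answer: h = 2.923 × 10^15 m²/s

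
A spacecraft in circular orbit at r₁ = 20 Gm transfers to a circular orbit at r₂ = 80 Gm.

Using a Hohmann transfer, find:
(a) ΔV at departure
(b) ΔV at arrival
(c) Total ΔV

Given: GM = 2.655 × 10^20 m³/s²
r₁ = 20 Gm = 2 × 10^10 m
r₂ = 80 Gm = 8 × 10^10 m
GM = 2.655 × 10^20 m³/s²
Transfer ellipse: a_t = (r₁ + r₂)/2 = 5 × 10^10 m
Circular speed at r₁: v₁ = √(GM/r₁) = 115217 m/s
Transfer speed at r₁ (periapsis): v₁ₜ = √(GM(2/r₁ − 1/a_t)) = 145739 m/s
(a) ΔV₁ = v₁ₜ − v₁ = 30522.3 m/s ≈ 30.52 km/s
Circular speed at r₂: v₂ = √(GM/r₂) = 57608.6 m/s
Transfer speed at r₂ (apoapsis): v₂ₜ = √(GM(2/r₂ − 1/a_t)) = 36434.9 m/s
(b) ΔV₂ = v₂ − v₂ₜ = 21173.7 m/s ≈ 21.17 km/s
(c) ΔV_total = ΔV₁ + ΔV₂ = 51696 m/s ≈ 51.7 km/s

Final answer:
(a) ΔV₁ = 30.52 km/s
(b) ΔV₂ = 21.17 km/s
(c) ΔV_total = 51.7 km/s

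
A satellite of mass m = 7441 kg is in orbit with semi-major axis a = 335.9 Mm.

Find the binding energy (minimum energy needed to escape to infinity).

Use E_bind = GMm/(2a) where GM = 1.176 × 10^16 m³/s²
a = 335.9 Mm = 3.359 × 10^8 m
GM = 1.176 × 10^16 m³/s²
m = 7441 kg
GMm = 1.176 × 10^16 × 7441 = 8.75062 × 10^19 m³·kg/s²
2a = 6.718 × 10^8 m
E_bind = GMm/(2a) = 1.30256 × 10^11 J ≈ 130.3 GJ

Final answer: 130.3 GJ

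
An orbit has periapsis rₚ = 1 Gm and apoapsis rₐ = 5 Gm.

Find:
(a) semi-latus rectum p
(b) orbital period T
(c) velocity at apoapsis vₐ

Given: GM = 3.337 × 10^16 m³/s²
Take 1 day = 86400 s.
rₚ = 1 Gm = 1 × 10^9 m
rₐ = 5 Gm = 5 × 10^9 m
GM = 3.337 × 10^16 m³/s²
a = (rₚ + rₐ)/2 = 3 × 10^9 m
e = (rₐ − rₚ)/(rₐ + rₚ) = (4 × 10^9) / (6 × 10^9) = 0.666667
(a) 1 − e² = 0.555556;  p = a(1 − e²) = 3 × 10^9 × 0.555556 = 1.66667 × 10^9 m ≈ 1.667 Gm
(b) a³ = 2.7 × 10^28 m³;  T = 2π √(a³/GM) = 2π × 899505 s = 5.65176 × 10^6 s ≈ 65.41 days
(c) vₐ² = GM (2/rₐ − 1/a) = 3.337 × 10^16 × (4 × 10^-10 − 3.33333 × 10^-10) = 2.22467 × 10^6 m²/s²;  vₐ = 1491.53 m/s ≈ 1.492 km/s

Final answer:
(a) semi-latus rectum p = 1.667 Gm
(b) orbital period T = 65.41 days
(c) velocity at apoapsis vₐ = 1.492 km/s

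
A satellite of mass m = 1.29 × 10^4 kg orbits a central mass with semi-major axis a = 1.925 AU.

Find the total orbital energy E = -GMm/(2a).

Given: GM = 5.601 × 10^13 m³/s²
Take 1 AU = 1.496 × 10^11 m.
a = 1.925 AU = 2.8798 × 10^11 m
GM = 5.601 × 10^13 m³/s²
2a = 5.7596 × 10^11 m
GMm = 5.601 × 10^13 × 12900 = 7.22529 × 10^17 m³·kg/s²
E = −GMm/(2a) = -1.25448 × 10^6 J ≈ -1.254 MJ

Final answer: -1.254 MJ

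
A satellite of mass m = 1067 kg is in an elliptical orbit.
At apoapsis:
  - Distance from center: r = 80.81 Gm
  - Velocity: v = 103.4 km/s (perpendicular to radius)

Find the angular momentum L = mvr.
r = 80.81 Gm = 8.081 × 10^10 m
v = 103.4 km/s = 103400 m/s
vr = 103400 × 8.081 × 10^10 = 8.35575 × 10^15 m²/s
L = m × vr = 1067 × 8.35575 × 10^15 = 8.91559 × 10^18 kg·m²/s ≈ 8.916 × 10^18 kg·m²/s

Final answer: L = 8.916 × 10^18 kg·m²/s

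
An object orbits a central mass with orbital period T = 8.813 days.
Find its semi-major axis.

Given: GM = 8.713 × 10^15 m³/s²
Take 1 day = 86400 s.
T = 8.813 days = 761443 s
GM = 8.713 × 10^15 m³/s²
Kepler's third law: a³ = GM T² / (4π²)
T² = 5.79796 × 10^11 s²
a³ = (8.713 × 10^15) × (5.79796 × 10^11) / (4π²) = 1.27963 × 10^26 m³
a = (a³)^(1/3) = 5.03919 × 10^8 m ≈ 503.9 Mm

Final answer: 503.9 Mm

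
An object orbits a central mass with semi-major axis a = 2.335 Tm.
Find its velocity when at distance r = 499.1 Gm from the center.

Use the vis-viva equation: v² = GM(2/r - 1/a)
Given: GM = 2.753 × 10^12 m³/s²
a = 2.335 Tm = 2.335 × 10^12 m
r = 499.1 Gm = 4.991 × 10^11 m
GM = 2.753 × 10^12 m³/s²
2/r − 1/a = 4.00721 × 10^-12 − 4.28266 × 10^-13 = 3.57895 × 10^-12 m⁻¹
v² = GM (2/r − 1/a) = 9.85284 m²/s²
v = 3.13892 m/s ≈ 3.139 m/s

Final answer: 3.139 m/s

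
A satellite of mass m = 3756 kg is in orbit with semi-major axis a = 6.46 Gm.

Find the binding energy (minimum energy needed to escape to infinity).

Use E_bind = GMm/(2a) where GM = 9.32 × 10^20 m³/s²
a = 6.46 Gm = 6.46 × 10^9 m
GM = 9.32 × 10^20 m³/s²
m = 3756 kg
GMm = 9.32 × 10^20 × 3756 = 3.50059 × 10^24 m³·kg/s²
2a = 1.292 × 10^10 m
E_bind = GMm/(2a) = 2.70944 × 10^14 J ≈ 270.9 TJ

Final answer: 270.9 TJ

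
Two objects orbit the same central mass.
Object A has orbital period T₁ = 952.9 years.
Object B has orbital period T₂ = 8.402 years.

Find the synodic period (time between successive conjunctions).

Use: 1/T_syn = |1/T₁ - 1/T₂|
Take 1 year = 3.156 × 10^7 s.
T₁ = 952.9 years = 3.00735 × 10^10 s
T₂ = 8.402 years = 2.65167 × 10^8 s
1/T₁ = 3.32518 × 10^-11 s⁻¹
1/T₂ = 3.77121 × 10^-9 s⁻¹
|1/T₁ − 1/T₂| = 3.73795 × 10^-9 s⁻¹
T_syn = 1 / |1/T₁ − 1/T₂| = 2.67526 × 10^8 s ≈ 8.477 years

Final answer: T_syn = 8.477 years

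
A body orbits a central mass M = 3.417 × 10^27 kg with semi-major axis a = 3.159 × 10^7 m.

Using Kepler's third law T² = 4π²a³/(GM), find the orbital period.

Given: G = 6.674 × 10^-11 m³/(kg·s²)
M = 3.417 × 10^27 kg
GM = G × M = 6.674 × 10^-11 × 3.417 × 10^27 = 2.28051 × 10^17 m³/s²
a = 3.159 × 10^7 m
a³ = 3.15245 × 10^22 m³
T = 2π √(a³/GM) = 2π √((3.15245 × 10^22) / (2.28051 × 10^17)) = 2π × 371.8 s
T = 2336.09 s ≈ 38.93 minutes

Final answer: 38.93 minutes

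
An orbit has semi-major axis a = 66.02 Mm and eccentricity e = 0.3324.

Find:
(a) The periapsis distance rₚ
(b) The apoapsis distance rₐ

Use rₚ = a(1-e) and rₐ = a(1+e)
a = 66.02 Mm = 6.602 × 10^7 m
e = 0.3324:  1 − e = 0.6676,  1 + e = 1.3324
(a) rₚ = a(1 − e) = 6.602 × 10^7 m × 0.6676 = 4.4075 × 10^7 m ≈ 44.07 Mm
(b) rₐ = a(1 + e) = 6.602 × 10^7 m × 1.3324 = 8.7965 × 10^7 m ≈ 87.97 Mm

Final answer:
(a) rₚ = 44.07 Mm
(b) rₐ = 87.97 Mm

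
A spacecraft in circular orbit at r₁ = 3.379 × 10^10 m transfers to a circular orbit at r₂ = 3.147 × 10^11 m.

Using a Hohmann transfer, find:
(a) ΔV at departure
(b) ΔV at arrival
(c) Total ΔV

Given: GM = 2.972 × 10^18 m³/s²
r₁ = 3.379 × 10^10 m
r₂ = 3.147 × 10^11 m
GM = 2.972 × 10^18 m³/s²
Transfer ellipse: a_t = (r₁ + r₂)/2 = 1.74245 × 10^11 m
Circular speed at r₁: v₁ = √(GM/r₁) = 9378.43 m/s
Transfer speed at r₁ (periapsis): v₁ₜ = √(GM(2/r₁ − 1/a_t)) = 12603.7 m/s
(a) ΔV₁ = v₁ₜ − v₁ = 3225.28 m/s ≈ 3.225 km/s
Circular speed at r₂: v₂ = √(GM/r₂) = 3073.1 m/s
Transfer speed at r₂ (apoapsis): v₂ₜ = √(GM(2/r₂ − 1/a_t)) = 1353.29 m/s
(b) ΔV₂ = v₂ − v₂ₜ = 1719.81 m/s ≈ 1.72 km/s
(c) ΔV_total = ΔV₁ + ΔV₂ = 4945.09 m/s ≈ 4.945 km/s

Final answer:
(a) ΔV₁ = 3.225 km/s
(b) ΔV₂ = 1.72 km/s
(c) ΔV_total = 4.945 km/s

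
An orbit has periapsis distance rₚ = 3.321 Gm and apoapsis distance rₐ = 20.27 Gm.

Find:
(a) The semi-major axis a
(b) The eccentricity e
rₚ = 3.321 Gm = 3.321 × 10^9 m
rₐ = 20.27 Gm = 2.027 × 10^10 m
(a) a = (rₚ + rₐ)/2 = 1.17955 × 10^10 m ≈ 11.8 Gm
(b) e = (rₐ − rₚ)/(rₐ + rₚ) = (1.6949 × 10^10) / (2.3591 × 10^10) = 0.718452

Final answer:
(a) a = 11.8 Gm
(b) e = 0.7185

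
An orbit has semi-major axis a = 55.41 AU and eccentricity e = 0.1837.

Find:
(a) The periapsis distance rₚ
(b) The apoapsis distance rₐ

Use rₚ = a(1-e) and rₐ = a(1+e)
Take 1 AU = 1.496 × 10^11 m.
a = 55.41 AU = 8.28934 × 10^12 m
e = 0.1837:  1 − e = 0.8163,  1 + e = 1.1837
(a) rₚ = a(1 − e) = 8.28934 × 10^12 m × 0.8163 = 6.76658 × 10^12 m ≈ 45.23 AU
(b) rₐ = a(1 + e) = 8.28934 × 10^12 m × 1.1837 = 9.81209 × 10^12 m ≈ 65.59 AU

Final answer:
(a) rₚ = 45.23 AU
(b) rₐ = 65.59 AU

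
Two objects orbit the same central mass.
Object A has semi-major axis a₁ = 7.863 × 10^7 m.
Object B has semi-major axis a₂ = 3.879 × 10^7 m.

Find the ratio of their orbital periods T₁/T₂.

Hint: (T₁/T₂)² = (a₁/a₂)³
a₁ = 7.863 × 10^7 m
a₂ = 3.879 × 10^7 m
a₁/a₂ = 2.02707
T₁/T₂ = (a₁/a₂)^(3/2) = (2.02707)^1.5 = 2.88604

Final answer: T₁/T₂ = 2.886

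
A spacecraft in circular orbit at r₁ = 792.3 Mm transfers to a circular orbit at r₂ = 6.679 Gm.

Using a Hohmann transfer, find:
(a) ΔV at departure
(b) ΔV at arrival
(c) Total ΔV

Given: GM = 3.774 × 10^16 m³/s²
r₁ = 792.3 Mm = 7.923 × 10^8 m
r₂ = 6.679 Gm = 6.679 × 10^9 m
GM = 3.774 × 10^16 m³/s²
Transfer ellipse: a_t = (r₁ + r₂)/2 = 3.73565 × 10^9 m
Circular speed at r₁: v₁ = √(GM/r₁) = 6901.7 m/s
Transfer speed at r₁ (periapsis): v₁ₜ = √(GM(2/r₁ − 1/a_t)) = 9228.45 m/s
(a) ΔV₁ = v₁ₜ − v₁ = 2326.75 m/s ≈ 2.327 km/s
Circular speed at r₂: v₂ = √(GM/r₂) = 2377.09 m/s
Transfer speed at r₂ (apoapsis): v₂ₜ = √(GM(2/r₂ − 1/a_t)) = 1094.73 m/s
(b) ΔV₂ = v₂ − v₂ₜ = 1282.36 m/s ≈ 1.282 km/s
(c) ΔV_total = ΔV₁ + ΔV₂ = 3609.11 m/s ≈ 3.609 km/s

Final answer:
(a) ΔV₁ = 2.327 km/s
(b) ΔV₂ = 1.282 km/s
(c) ΔV_total = 3.609 km/s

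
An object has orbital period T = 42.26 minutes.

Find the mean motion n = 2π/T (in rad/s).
T = 42.26 minutes = 2535.6 s
n = 2π / 2535.6 s = 0.00247799 rad/s ≈ 0.002478 rad/s

Final answer: n = 0.002478 rad/s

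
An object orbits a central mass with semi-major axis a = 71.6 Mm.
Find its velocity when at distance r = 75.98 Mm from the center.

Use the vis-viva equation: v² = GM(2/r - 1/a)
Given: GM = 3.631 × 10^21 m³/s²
a = 71.6 Mm = 7.16 × 10^7 m
r = 75.98 Mm = 7.598 × 10^7 m
GM = 3.631 × 10^21 m³/s²
2/r − 1/a = 2.63227 × 10^-8 − 1.39665 × 10^-8 = 1.23562 × 10^-8 m⁻¹
v² = GM (2/r − 1/a) = 4.48655 × 10^13 m²/s²
v = 6.69817 × 10^6 m/s ≈ 6698 km/s

Final answer: 6698 km/s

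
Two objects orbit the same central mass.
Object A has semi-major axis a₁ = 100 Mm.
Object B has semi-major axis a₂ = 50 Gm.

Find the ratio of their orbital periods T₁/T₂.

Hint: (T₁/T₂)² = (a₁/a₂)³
a₁ = 100 Mm = 1 × 10^8 m
a₂ = 50 Gm = 5 × 10^10 m
a₁/a₂ = 0.002
T₁/T₂ = (a₁/a₂)^(3/2) = (0.002)^1.5 = 8.94427 × 10^-5

Final answer: T₁/T₂ = 8.944 × 10^-5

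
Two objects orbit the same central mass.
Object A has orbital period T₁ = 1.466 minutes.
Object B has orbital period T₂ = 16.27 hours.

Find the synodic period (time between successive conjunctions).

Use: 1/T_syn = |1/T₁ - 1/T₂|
T₁ = 1.466 minutes = 87.96 s
T₂ = 16.27 hours = 58572 s
1/T₁ = 0.0113688 s⁻¹
1/T₂ = 1.7073 × 10^-5 s⁻¹
|1/T₁ − 1/T₂| = 0.0113517 s⁻¹
T_syn = 1 / |1/T₁ − 1/T₂| = 88.0923 s ≈ 1.468 minutes

Final answer: T_syn = 1.468 minutes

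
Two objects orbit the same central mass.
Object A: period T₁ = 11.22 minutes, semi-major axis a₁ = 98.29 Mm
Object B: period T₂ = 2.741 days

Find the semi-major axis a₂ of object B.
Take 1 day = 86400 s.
T₁ = 11.22 minutes = 673.2 s
T₂ = 2.741 days = 236822 s
a₁ = 98.29 Mm = 9.829 × 10^7 m
Kepler's third law: (T₂/T₁)² = (a₂/a₁)³  ⇒  a₂ = a₁ (T₂/T₁)^(2/3)
T₂/T₁ = 351.786
(T₂/T₁)^(2/3) = 49.8332
a₂ = 9.829 × 10^7 m × 49.8332 = 4.89811 × 10^9 m ≈ 4.898 Gm

Final answer: a₂ = 4.898 Gm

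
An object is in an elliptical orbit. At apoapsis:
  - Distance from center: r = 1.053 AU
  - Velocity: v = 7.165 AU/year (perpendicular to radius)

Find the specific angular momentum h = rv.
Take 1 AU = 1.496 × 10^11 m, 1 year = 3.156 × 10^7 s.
r = 1.053 AU = 1.57529 × 10^11 m
v = 7.165 AU/year = 33963.4 m/s
h = rv = 1.57529 × 10^11 × 33963.4 = 5.35021 × 10^15 m²/s ≈ 5.35 × 10^15 m²/s

Final answer: h = 5.35 × 10^15 m²/s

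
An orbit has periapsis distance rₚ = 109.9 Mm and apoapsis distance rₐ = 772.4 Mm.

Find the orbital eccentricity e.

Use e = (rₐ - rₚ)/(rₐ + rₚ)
rₚ = 109.9 Mm = 1.099 × 10^8 m
rₐ = 772.4 Mm = 7.724 × 10^8 m
rₐ − rₚ = 6.625 × 10^8 m
rₐ + rₚ = 8.823 × 10^8 m
e = (rₐ − rₚ)/(rₐ + rₚ) = 0.750878

Final answer: e = 0.7509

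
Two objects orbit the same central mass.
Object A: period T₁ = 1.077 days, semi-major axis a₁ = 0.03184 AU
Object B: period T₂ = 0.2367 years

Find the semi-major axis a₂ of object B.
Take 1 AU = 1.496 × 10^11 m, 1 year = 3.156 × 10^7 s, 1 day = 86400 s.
T₁ = 1.077 days = 93052.8 s
T₂ = 0.2367 years = 7.47025 × 10^6 s
a₁ = 0.03184 AU = 4.76326 × 10^9 m
Kepler's third law: (T₂/T₁)² = (a₂/a₁)³  ⇒  a₂ = a₁ (T₂/T₁)^(2/3)
T₂/T₁ = 80.2797
(T₂/T₁)^(2/3) = 18.6096
a₂ = 4.76326 × 10^9 m × 18.6096 = 8.86425 × 10^10 m ≈ 0.5925 AU

Final answer: a₂ = 0.5925 AU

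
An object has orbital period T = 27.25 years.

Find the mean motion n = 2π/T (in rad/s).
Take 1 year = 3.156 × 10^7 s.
T = 27.25 years = 8.6001 × 10^8 s
n = 2π / (8.6001 × 10^8 s) = 7.30594 × 10^-9 rad/s ≈ 7.306 × 10^-9 rad/s

Final answer: n = 7.306 × 10^-9 rad/s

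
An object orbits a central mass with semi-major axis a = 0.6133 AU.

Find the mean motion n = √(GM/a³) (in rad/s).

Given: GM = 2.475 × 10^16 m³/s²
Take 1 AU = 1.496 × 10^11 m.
a = 0.6133 AU = 9.17497 × 10^10 m
GM = 2.475 × 10^16 m³/s²
a³ = 7.72349 × 10^32 m³
GM/a³ = (2.475 × 10^16) / (7.72349 × 10^32) = 3.20451 × 10^-17 s⁻²
n = √(GM/a³) = 5.66084 × 10^-9 rad/s ≈ 5.661 × 10^-9 rad/s

Final answer: n = 5.661 × 10^-9 rad/s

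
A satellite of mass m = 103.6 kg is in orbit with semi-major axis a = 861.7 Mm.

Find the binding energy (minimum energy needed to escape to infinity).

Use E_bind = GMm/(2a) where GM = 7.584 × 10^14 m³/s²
a = 861.7 Mm = 8.617 × 10^8 m
GM = 7.584 × 10^14 m³/s²
m = 103.6 kg
GMm = 7.584 × 10^14 × 103.6 = 7.85702 × 10^16 m³·kg/s²
2a = 1.7234 × 10^9 m
E_bind = GMm/(2a) = 4.55903 × 10^7 J ≈ 45.59 MJ

Final answer: 45.59 MJ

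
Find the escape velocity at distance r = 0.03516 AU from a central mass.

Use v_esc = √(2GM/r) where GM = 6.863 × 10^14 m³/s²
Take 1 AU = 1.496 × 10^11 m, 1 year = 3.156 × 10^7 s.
r = 0.03516 AU = 5.25994 × 10^9 m
GM = 6.863 × 10^14 m³/s²
2GM/r = 2 × (6.863 × 10^14) / (5.25994 × 10^9) = 260954 m²/s²
v_esc = √(2GM/r) = 510.836 m/s ≈ 0.1078 AU/year

Final answer: 0.1078 AU/year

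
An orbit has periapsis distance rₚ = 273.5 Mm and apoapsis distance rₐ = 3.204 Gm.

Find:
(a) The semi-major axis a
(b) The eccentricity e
rₚ = 273.5 Mm = 2.735 × 10^8 m
rₐ = 3.204 Gm = 3.204 × 10^9 m
(a) a = (rₚ + rₐ)/2 = 1.73875 × 10^9 m ≈ 1.739 Gm
(b) e = (rₐ − rₚ)/(rₐ + rₚ) = (2.9305 × 10^9) / (3.4775 × 10^9) = 0.842703

Final answer:
(a) a = 1.739 Gm
(b) e = 0.8427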